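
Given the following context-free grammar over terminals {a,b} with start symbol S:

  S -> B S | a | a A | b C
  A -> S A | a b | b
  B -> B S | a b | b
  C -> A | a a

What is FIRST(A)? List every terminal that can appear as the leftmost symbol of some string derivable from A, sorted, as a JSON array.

FIRST iteration:
pass 1:
  A via A→a b: +{a}
  A via A→b: +{b}
  B via B→a b: +{a}
  B via B→b: +{b}
  C via C→A: +{a,b}
  S via S→B S: +{a,b}
  FIRST(S)={a,b}  FIRST(A)={a,b}  FIRST(B)={a,b}  FIRST(C)={a,b}
pass 2: (no change)
  FIRST(S)={a,b}  FIRST(A)={a,b}  FIRST(B)={a,b}  FIRST(C)={a,b}

FIRST(A) = ["a", "b"]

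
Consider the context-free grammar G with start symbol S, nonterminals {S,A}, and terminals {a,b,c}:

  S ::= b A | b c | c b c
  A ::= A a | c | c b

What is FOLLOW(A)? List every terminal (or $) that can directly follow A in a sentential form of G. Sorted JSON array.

FIRST sets, iterate to fixpoint:
pass 1:
  A via A→c: +{c}
  S via S→b A: +{b}
  S via S→c b c: +{c}
  FIRST[S]={b,c}  FIRST[A]={c}
pass 2: (no change)
  FIRST[S]={b,c}  FIRST[A]={c}

FOLLOW sets:
FOLLOW(S) := {$}
[1]
  A→A a: FOLLOW(A) ⊇ FIRST(a) = {a}; new: +{a}
  S→b A: FOLLOW(A) ⊇ FOLLOW(S) ⊇ {$}; new: +{$}
  FOLLOW[S]={$}  FOLLOW[A]={$,a}
[2] (no change)
  FOLLOW[S]={$}  FOLLOW[A]={$,a}

FOLLOW(A) = ["$", "a"]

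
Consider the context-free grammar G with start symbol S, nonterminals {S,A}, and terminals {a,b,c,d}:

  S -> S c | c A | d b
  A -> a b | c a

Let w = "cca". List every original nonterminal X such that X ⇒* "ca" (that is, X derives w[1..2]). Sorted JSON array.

Convert to CNF:
  S -> S T2 | T2 A | T3 T1
  A -> T0 T1 | T2 T0
  T0 -> a
  T1 -> b
  T2 -> c
  T3 -> d

CYK fill (cells [i..j] with 1 ≤ i ≤ j ≤ 2 only):
  T[1,1] 'c' = {T2}  orig:{}
  T[2,2] 'a' = {T0}  orig:{}
  T[1,2] 'ca' = {A}

Original NTs in T[1,2] deriving "ca": ["A"]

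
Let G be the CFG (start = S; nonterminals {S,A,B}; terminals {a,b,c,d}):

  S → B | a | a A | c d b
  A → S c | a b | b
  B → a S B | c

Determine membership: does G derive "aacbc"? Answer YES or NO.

Convert to CNF:
  S -> T0 X6 | T1 A | T1 X5 | a | c
  A -> S T0 | T1 T2 | b
  B -> T1 X4 | c
  T0 -> c
  T1 -> a
  T2 -> b
  T3 -> d
  X4 -> S B
  X5 -> S B
  X6 -> T3 T2

CYK table (by increasing span):
  [0..0]={S,T1}  "a"  orig:{S}
  [1..1]={S,T1}  "a"  orig:{S}
  [2..2]={B,S,T0}  "c"  orig:{B,S}
  [3..3]={A,T2}  "b"  orig:{A}
  [4..4]={B,S,T0}  "c"  orig:{B,S}
  [0..1]=∅  "aa"
  [1..2]={A,X4,X5}  "ac"  orig:{A}
  [2..3]=∅  "cb"
  [3..4]=∅  "bc"
  [0..2]={B,S}  "aac"
  [1..3]=∅  "acb"
  [2..4]=∅  "cbc"
  [0..3]=∅  "aacb"
  [1..4]=∅  "acbc"
  [0..4]=∅  "aacbc"

S ∉ T[0,4] ⇒ NO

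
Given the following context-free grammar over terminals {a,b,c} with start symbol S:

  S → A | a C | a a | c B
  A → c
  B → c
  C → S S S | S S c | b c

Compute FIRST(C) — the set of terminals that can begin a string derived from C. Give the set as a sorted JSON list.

FIRST sets, iterate to fixpoint:
round 1:
  A via A→c: +{c}
  B via B→c: +{c}
  C via C→b c: +{b}
  S via S→A: +{c}
  S via S→a C: +{a}
  S: {a,c}  A: {c}  B: {c}  C: {b}
round 2:
  C via C→S S S: +{a,c}
  S: {a,c}  A: {c}  B: {c}  C: {a,b,c}
round 3: done
  S: {a,c}  A: {c}  B: {c}  C: {a,b,c}

FIRST(C) = ["a", "b", "c"]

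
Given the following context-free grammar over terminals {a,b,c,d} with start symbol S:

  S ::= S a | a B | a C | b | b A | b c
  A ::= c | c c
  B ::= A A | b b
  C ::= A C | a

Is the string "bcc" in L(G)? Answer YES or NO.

CNF form of G:
  S -> S T2 | T1 A | T1 T0 | T2 B | T2 C | b
  A -> T0 T0 | c
  B -> A A | T1 T1
  C -> A C | a
  T0 -> c
  T1 -> b
  T2 -> a

CYK table (by increasing span):
  [0..0]={S,T1}  "b"  orig:{S}
  [1..1]={A,T0}  "c"  orig:{A}
  [2..2]={A,T0}  "c"  orig:{A}
  [0..1]={S}  "bc"
  [1..2]={A,B}  "cc"
  [0..2]={S}  "bcc"

S ∈ T[0,2] ⇒ YES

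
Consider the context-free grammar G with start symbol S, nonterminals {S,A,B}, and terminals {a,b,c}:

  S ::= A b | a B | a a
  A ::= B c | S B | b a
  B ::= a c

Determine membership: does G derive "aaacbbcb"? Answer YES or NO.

CNF form of G:
  S -> A T1 | T2 B | T2 T2
  A -> B T0 | S B | T1 T2
  B -> T2 T0
  T0 -> c
  T1 -> b
  T2 -> a

CYK table (by increasing span):
  cell(0,0) a: {T2}  orig:{}
  cell(1,1) a: {T2}  orig:{}
  cell(2,2) a: {T2}  orig:{}
  cell(3,3) c: {T0}  orig:{}
  cell(4,4) b: {T1}  orig:{}
  cell(5,5) b: {T1}  orig:{}
  cell(6,6) c: {T0}  orig:{}
  cell(7,7) b: {T1}  orig:{}
  cell(0,1) aa: {S}
  cell(1,2) aa: {S}
  cell(2,3) ac: {B}
  cell(3,4) cb: ∅
  cell(4,5) bb: ∅
  cell(5,6) bc: ∅
  cell(6,7) cb: ∅
  cell(0,2) aaa: ∅
  cell(1,3) aac: {S}
  cell(2,4) acb: ∅
  cell(3,5) cbb: ∅
  cell(4,6) bbc: ∅
  cell(5,7) bcb: ∅
  cell(0,3) aaac: {A}
  cell(1,4) aacb: ∅
  cell(2,5) acbb: ∅
  cell(3,6) cbbc: ∅
  cell(4,7) bbcb: ∅
  cell(0,4) aaacb: {S}
  cell(1,5) aacbb: ∅
  cell(2,6) acbbc: ∅
  cell(3,7) cbbcb: ∅
  cell(0,5) aaacbb: ∅
  cell(1,6) aacbbc: ∅
  cell(2,7) acbbcb: ∅
  cell(0,6) aaacbbc: ∅
  cell(1,7) aacbbcb: ∅
  cell(0,7) aaacbbcb: ∅

S ∉ T[0,7] ⇒ NO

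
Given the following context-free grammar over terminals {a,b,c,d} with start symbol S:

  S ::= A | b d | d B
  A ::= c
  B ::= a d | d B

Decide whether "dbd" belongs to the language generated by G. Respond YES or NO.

Convert to CNF:
  S -> T1 B | T2 T1 | c
  A -> c
  B -> T0 T1 | T1 B
  T0 -> a
  T1 -> d
  T2 -> b

CYK table (by increasing span):
  T[0,0] 'd' = {T1}  orig:{}
  T[1,1] 'b' = {T2}  orig:{}
  T[2,2] 'd' = {T1}  orig:{}
  T[0,1] 'db' = ∅
  T[1,2] 'bd' = {S}
  T[0,2] 'dbd' = ∅

S ∉ T[0,2] ⇒ NO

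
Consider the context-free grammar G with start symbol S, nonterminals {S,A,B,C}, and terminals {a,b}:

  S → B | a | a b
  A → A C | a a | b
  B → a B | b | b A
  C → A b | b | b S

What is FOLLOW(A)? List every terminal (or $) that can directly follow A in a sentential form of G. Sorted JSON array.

FIRST iteration:
pass 1:
  A via A→a a: +{a}
  A via A→b: +{b}
  B via B→a B: +{a}
  B via B→b: +{b}
  C via C→A b: +{a,b}
  S via S→B: +{a,b}
  FIRST[S]={a,b}  FIRST[A]={a,b}  FIRST[B]={a,b}  FIRST[C]={a,b}
pass 2: done
  FIRST[S]={a,b}  FIRST[A]={a,b}  FIRST[B]={a,b}  FIRST[C]={a,b}

Compute FOLLOW by fixpoint:
FOLLOW(S) := {$}
iter 1:
  A→A C: FOLLOW(A) ⊇ FIRST(C) = {a,b}; new: +{a,b}
  A→A C: FOLLOW(C) ⊇ FOLLOW(A) ⊇ {a,b}; new: +{a,b}
  C→b S: FOLLOW(S) ⊇ FOLLOW(C) ⊇ {a,b}; new: +{a,b}
  S→B: FOLLOW(B) ⊇ FOLLOW(S) ⊇ {$,a,b}; new: +{$,a,b}
  S: {$,a,b}  A: {a,b}  B: {$,a,b}  C: {a,b}
iter 2:
  B→b A: FOLLOW(A) ⊇ FOLLOW(B) ⊇ {$,a,b}; new: +{$}
  S: {$,a,b}  A: {$,a,b}  B: {$,a,b}  C: {a,b}
iter 3:
  A→A C: FOLLOW(C) ⊇ FOLLOW(A) ⊇ {$,a,b}; new: +{$}
  S: {$,a,b}  A: {$,a,b}  B: {$,a,b}  C: {$,a,b}
iter 4: (no change)
  S: {$,a,b}  A: {$,a,b}  B: {$,a,b}  C: {$,a,b}

FOLLOW(A) = ["$", "a", "b"]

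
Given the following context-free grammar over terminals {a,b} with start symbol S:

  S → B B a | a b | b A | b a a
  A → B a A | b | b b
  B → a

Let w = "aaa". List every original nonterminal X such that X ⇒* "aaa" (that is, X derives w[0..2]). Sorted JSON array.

Convert to CNF:
  S -> B X3 | T0 T1 | T1 A | T1 X4
  A -> B X2 | T1 T1 | b
  B -> a
  T0 -> a
  T1 -> b
  X2 -> T0 A
  X3 -> B T0
  X4 -> T0 T0

CYK fill — only the sub-triangle for w[0..2]:
  [0..0]={B,T0}  "a"  orig:{B}
  [1..1]={B,T0}  "a"  orig:{B}
  [2..2]={B,T0}  "a"  orig:{B}
  [0..1]={X3,X4}  "aa"  orig:{}
  [1..2]={X3,X4}  "aa"  orig:{}
  [0..2]={S}  "aaa"

Original NTs in T[0,2] deriving "aaa": ["S"]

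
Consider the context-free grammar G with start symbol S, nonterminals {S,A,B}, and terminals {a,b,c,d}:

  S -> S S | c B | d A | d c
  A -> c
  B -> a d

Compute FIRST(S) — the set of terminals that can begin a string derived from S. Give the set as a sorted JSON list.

FIRST iteration:
round 1:
  A via A→c: +{c}
  B via B→a d: +{a}
  S via S→c B: +{c}
  S via S→d A: +{d}
  FIRST(S)={c,d}  FIRST(A)={c}  FIRST(B)={a}
round 2: (no change)
  FIRST(S)={c,d}  FIRST(A)={c}  FIRST(B)={a}

FIRST(S) = ["c", "d"]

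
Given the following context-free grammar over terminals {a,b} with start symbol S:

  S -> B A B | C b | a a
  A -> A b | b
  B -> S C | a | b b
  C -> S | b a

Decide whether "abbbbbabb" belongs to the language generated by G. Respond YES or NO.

Convert to CNF:
  S -> B X3 | C T0 | T1 T1
  A -> A T0 | b
  B -> S C | T0 T0 | a
  C -> B X2 | C T0 | T0 T1 | T1 T1
  T0 -> b
  T1 -> a
  X2 -> A B
  X3 -> A B

CYK fill:
  [0..0]={B,T1}  "a"  orig:{B}
  [1..1]={A,T0}  "b"  orig:{A}
  [2..2]={A,T0}  "b"  orig:{A}
  [3..3]={A,T0}  "b"  orig:{A}
  [4..4]={A,T0}  "b"  orig:{A}
  [5..5]={A,T0}  "b"  orig:{A}
  [6..6]={B,T1}  "a"  orig:{B}
  [7..7]={A,T0}  "b"  orig:{A}
  [8..8]={A,T0}  "b"  orig:{A}
  [0..1]=∅  "ab"
  [1..2]={A,B}  "bb"
  [2..3]={A,B}  "bb"
  [3..4]={A,B}  "bb"
  [4..5]={A,B}  "bb"
  [5..6]={C,X2,X3}  "ba"  orig:{C}
  [6..7]=∅  "ab"
  [7..8]={A,B}  "bb"
  [0..2]=∅  "abb"
  [1..3]={A,X2,X3}  "bbb"  orig:{A}
  [2..4]={A,X2,X3}  "bbb"  orig:{A}
  [3..5]={A,X2,X3}  "bbb"  orig:{A}
  [4..6]={X2,X3}  "bba"  orig:{}
  [5..7]={C,S}  "bab"
  [6..8]=∅  "abb"
  [0..3]={C,S}  "abbb"
  [1..4]={A,X2,X3}  "bbbb"  orig:{A}
  [2..5]={A,X2,X3}  "bbbb"  orig:{A}
  [3..6]={C,S,X2,X3}  "bbba"  orig:{C,S}
  [4..7]=∅  "bbab"
  [5..8]={C,S}  "babb"
  [0..4]={C,S}  "abbbb"
  [1..5]={A,C,S,X2,X3}  "bbbbb"  orig:{A,C,S}
  [2..6]={C,S,X2,X3}  "bbbba"  orig:{C,S}
  [3..7]={C,S}  "bbbab"
  [4..8]=∅  "bbabb"
  [0..5]={C,S}  "abbbbb"
  [1..6]={C,S,X2,X3}  "bbbbba"  orig:{C,S}
  [2..7]={C,S}  "bbbbab"
  [3..8]={C,S}  "bbbabb"
  [0..6]={B,C,S}  "abbbbba"
  [1..7]={C,S}  "bbbbbab"
  [2..8]={C,S}  "bbbbabb"
  [0..7]={B,C,S}  "abbbbbab"
  [1..8]={C,S}  "bbbbbabb"
  [0..8]={B,C,S}  "abbbbbabb"

S ∈ T[0,8] ⇒ YES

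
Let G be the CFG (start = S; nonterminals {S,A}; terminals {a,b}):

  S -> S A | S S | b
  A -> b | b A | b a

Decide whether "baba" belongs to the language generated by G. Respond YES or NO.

CNF form of G:
  S -> S A | S S | b
  A -> T0 A | T0 T1 | b
  T0 -> b
  T1 -> a

CYK table (by increasing span):
  T[0,0] 'b' = {A,S,T0}  orig:{A,S}
  T[1,1] 'a' = {T1}  orig:{}
  T[2,2] 'b' = {A,S,T0}  orig:{A,S}
  T[3,3] 'a' = {T1}  orig:{}
  T[0,1] 'ba' = {A}
  T[1,2] 'ab' = ∅
  T[2,3] 'ba' = {A}
  T[0,2] 'bab' = ∅
  T[1,3] 'aba' = ∅
  T[0,3] 'baba' = ∅

S ∉ T[0,3] ⇒ NO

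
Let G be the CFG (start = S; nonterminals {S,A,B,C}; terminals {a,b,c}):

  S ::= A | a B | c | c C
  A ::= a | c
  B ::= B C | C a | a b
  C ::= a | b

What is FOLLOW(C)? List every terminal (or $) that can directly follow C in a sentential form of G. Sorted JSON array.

Compute FIRST by fixpoint:
round 1:
  A via A→a: +{a}
  A via A→c: +{c}
  B via B→a b: +{a}
  C via C→a: +{a}
  C via C→b: +{b}
  S via S→A: +{a,c}
  S: {a,c}  A: {a,c}  B: {a}  C: {a,b}
round 2:
  B via B→C a: +{b}
  S: {a,c}  A: {a,c}  B: {a,b}  C: {a,b}
round 3: — fixpoint
  S: {a,c}  A: {a,c}  B: {a,b}  C: {a,b}

Compute FOLLOW by fixpoint:
initialize: $ ∈ FOLLOW(S)
round 1:
  B→B C: FOLLOW(B) ⊇ FIRST(C) = {a,b}; new: +{a,b}
  B→B C: FOLLOW(C) ⊇ FOLLOW(B) ⊇ {a,b}; new: +{a,b}
  S→A: FOLLOW(A) ⊇ FOLLOW(S) ⊇ {$}; new: +{$}
  S→a B: FOLLOW(B) ⊇ FOLLOW(S) ⊇ {$}; new: +{$}
  S→c C: FOLLOW(C) ⊇ FOLLOW(S) ⊇ {$}; new: +{$}
  FOLLOW(S)={$}  FOLLOW(A)={$}  FOLLOW(B)={$,a,b}  FOLLOW(C)={$,a,b}
round 2: (stable)
  FOLLOW(S)={$}  FOLLOW(A)={$}  FOLLOW(B)={$,a,b}  FOLLOW(C)={$,a,b}

FOLLOW(C) = ["$", "a", "b"]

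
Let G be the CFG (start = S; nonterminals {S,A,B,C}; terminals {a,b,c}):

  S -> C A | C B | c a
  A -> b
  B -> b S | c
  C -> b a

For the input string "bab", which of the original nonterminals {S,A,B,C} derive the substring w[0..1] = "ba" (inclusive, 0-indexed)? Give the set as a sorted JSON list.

CNF form of G:
  S -> C A | C B | T2 T1
  A -> b
  B -> T0 S | c
  C -> T0 T1
  T0 -> b
  T1 -> a
  T2 -> c

Fill CYK table bottom-up, restricted to cells inside w[0..1]:
  T[0,0] 'b' = {A,T0}  orig:{A}
  T[1,1] 'a' = {T1}  orig:{}
  T[0,1] 'ba' = {C}

Original NTs in T[0,1] deriving "ba": ["C"]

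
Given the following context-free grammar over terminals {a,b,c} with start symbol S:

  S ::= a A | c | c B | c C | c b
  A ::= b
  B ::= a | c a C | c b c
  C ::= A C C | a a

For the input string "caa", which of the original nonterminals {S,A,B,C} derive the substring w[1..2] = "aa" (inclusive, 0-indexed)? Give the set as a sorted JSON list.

Convert to CNF:
  S -> T0 B | T0 C | T0 T2 | T1 A | c
  A -> b
  B -> T0 X3 | T0 X4 | a
  C -> A X5 | T1 T1
  T0 -> c
  T1 -> a
  T2 -> b
  X3 -> T1 C
  X4 -> T2 T0
  X5 -> C C

CYK fill (cells [i..j] with 1 ≤ i ≤ j ≤ 2 only):
  cell(1,1) a: {B,T1}  orig:{B}
  cell(2,2) a: {B,T1}  orig:{B}
  cell(1,2) aa: {C}

Original NTs in T[1,2] deriving "aa": ["C"]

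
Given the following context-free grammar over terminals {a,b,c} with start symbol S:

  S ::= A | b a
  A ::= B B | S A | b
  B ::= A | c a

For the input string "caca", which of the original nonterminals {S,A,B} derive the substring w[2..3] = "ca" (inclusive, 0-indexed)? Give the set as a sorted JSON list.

Convert to CNF:
  S -> B B | S A | T2 T1 | b
  A -> B B | S A | b
  B -> B B | S A | T0 T1 | b
  T0 -> c
  T1 -> a
  T2 -> b

CYK fill, restricted to cells inside w[2..3]:
  cell(2,2) c: {T0}  orig:{}
  cell(3,3) a: {T1}  orig:{}
  cell(2,3) ca: {B}

Original NTs in T[2,3] deriving "ca": ["B"]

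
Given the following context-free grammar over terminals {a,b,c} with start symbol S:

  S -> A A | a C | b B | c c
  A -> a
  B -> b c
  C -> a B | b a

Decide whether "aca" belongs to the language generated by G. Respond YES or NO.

CNF form of G:
  S -> A A | T0 B | T1 T1 | T2 C
  A -> a
  B -> T0 T1
  C -> T0 T2 | T2 B
  T0 -> b
  T1 -> c
  T2 -> a

CYK fill:
  T[0,0] 'a' = {A,T2}  orig:{A}
  T[1,1] 'c' = {T1}  orig:{}
  T[2,2] 'a' = {A,T2}  orig:{A}
  T[0,1] 'ac' = ∅
  T[1,2] 'ca' = ∅
  T[0,2] 'aca' = ∅

S ∉ T[0,2] ⇒ NO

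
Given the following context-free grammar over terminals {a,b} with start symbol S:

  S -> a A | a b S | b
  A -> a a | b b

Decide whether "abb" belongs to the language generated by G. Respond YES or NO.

Convert to CNF:
  S -> T0 A | T0 X2 | b
  A -> T0 T0 | T1 T1
  T0 -> a
  T1 -> b
  X2 -> T1 S

Fill CYK table bottom-up:
  [0..0]={T0}  "a"  orig:{}
  [1..1]={S,T1}  "b"  orig:{S}
  [2..2]={S,T1}  "b"  orig:{S}
  [0..1]=∅  "ab"
  [1..2]={A,X2}  "bb"  orig:{A}
  [0..2]={S}  "abb"

S ∈ T[0,2] ⇒ YES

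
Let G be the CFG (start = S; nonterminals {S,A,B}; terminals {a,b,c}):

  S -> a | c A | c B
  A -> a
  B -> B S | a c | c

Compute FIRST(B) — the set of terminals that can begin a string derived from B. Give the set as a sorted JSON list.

Compute FIRST by fixpoint:
iter 1:
  A via A→a: +{a}
  B via B→a c: +{a}
  B via B→c: +{c}
  S via S→a: +{a}
  S via S→c A: +{c}
  FIRST[S]={a,c}  FIRST[A]={a}  FIRST[B]={a,c}
iter 2: done
  FIRST[S]={a,c}  FIRST[A]={a}  FIRST[B]={a,c}

FIRST(B) = ["a", "c"]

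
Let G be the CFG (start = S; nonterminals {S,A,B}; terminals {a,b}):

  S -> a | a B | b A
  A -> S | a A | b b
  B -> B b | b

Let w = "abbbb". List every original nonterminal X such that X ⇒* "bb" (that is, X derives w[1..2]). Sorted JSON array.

CNF form of G:
  S -> T0 B | T1 A | a
  A -> T0 A | T0 B | T1 A | T1 T1 | a
  B -> B T1 | b
  T0 -> a
  T1 -> b

Fill CYK table bottom-up (cells [i..j] with 1 ≤ i ≤ j ≤ 2 only):
  cell(1,1) b: {B,T1}  orig:{B}
  cell(2,2) b: {B,T1}  orig:{B}
  cell(1,2) bb: {A,B}

Original NTs in T[1,2] deriving "bb": ["A", "B"]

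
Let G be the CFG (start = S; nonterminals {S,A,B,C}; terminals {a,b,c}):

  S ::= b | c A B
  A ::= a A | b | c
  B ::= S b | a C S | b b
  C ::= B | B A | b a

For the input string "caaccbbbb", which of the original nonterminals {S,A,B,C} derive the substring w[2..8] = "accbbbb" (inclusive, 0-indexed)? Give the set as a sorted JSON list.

Convert to CNF:
  S -> T2 X5 | b
  A -> T0 A | b | c
  B -> S T1 | T0 X3 | T1 T1
  C -> B A | S T1 | T0 X4 | T1 T0 | T1 T1
  T0 -> a
  T1 -> b
  T2 -> c
  X3 -> C S
  X4 -> C S
  X5 -> A B

Fill CYK table bottom-up, restricted to cells inside w[2..8]:
  cell(2,2) a: {T0}  orig:{}
  cell(3,3) c: {A,T2}  orig:{A}
  cell(4,4) c: {A,T2}  orig:{A}
  cell(5,5) b: {A,S,T1}  orig:{A,S}
  cell(6,6) b: {A,S,T1}  orig:{A,S}
  cell(7,7) b: {A,S,T1}  orig:{A,S}
  cell(8,8) b: {A,S,T1}  orig:{A,S}
  cell(2,3) ac: {A}
  cell(3,4) cc: ∅
  cell(4,5) cb: ∅
  cell(5,6) bb: {B,C}
  cell(6,7) bb: {B,C}
  cell(7,8) bb: {B,C}
  cell(2,4) acc: ∅
  cell(3,5) ccb: ∅
  cell(4,6) cbb: {X5}  orig:{}
  cell(5,7) bbb: {C,X3,X4,X5}  orig:{C}
  cell(6,8) bbb: {C,X3,X4,X5}  orig:{C}
  cell(2,5) accb: ∅
  cell(3,6) ccbb: {S}
  cell(4,7) cbbb: {S}
  cell(5,8) bbbb: {X3,X4}  orig:{}
  cell(2,6) accbb: ∅
  cell(3,7) ccbbb: {B,C}
  cell(4,8) cbbbb: {B,C}
  cell(2,7) accbbb: ∅
  cell(3,8) ccbbbb: {C,X3,X4,X5}  orig:{C}
  cell(2,8) accbbbb: {B,C,X5}  orig:{B,C}

Original NTs in T[2,8] deriving "accbbbb": ["B", "C"]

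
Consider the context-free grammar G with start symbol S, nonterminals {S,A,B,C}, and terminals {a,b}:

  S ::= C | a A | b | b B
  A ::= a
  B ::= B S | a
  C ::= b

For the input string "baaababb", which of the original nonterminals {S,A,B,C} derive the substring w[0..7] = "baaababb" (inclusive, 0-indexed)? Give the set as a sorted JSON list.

CNF form of G:
  S -> T0 A | T1 B | b
  A -> a
  B -> B S | a
  C -> b
  T0 -> a
  T1 -> b

CYK table (by increasing span) — only the sub-triangle for w[0..7]:
  [0..0]={C,S,T1}  "b"  orig:{C,S}
  [1..1]={A,B,T0}  "a"  orig:{A,B}
  [2..2]={A,B,T0}  "a"  orig:{A,B}
  [3..3]={A,B,T0}  "a"  orig:{A,B}
  [4..4]={C,S,T1}  "b"  orig:{C,S}
  [5..5]={A,B,T0}  "a"  orig:{A,B}
  [6..6]={C,S,T1}  "b"  orig:{C,S}
  [7..7]={C,S,T1}  "b"  orig:{C,S}
  [0..1]={S}  "ba"
  [1..2]={S}  "aa"
  [2..3]={S}  "aa"
  [3..4]={B}  "ab"
  [4..5]={S}  "ba"
  [5..6]={B}  "ab"
  [6..7]=∅  "bb"
  [0..2]=∅  "baa"
  [1..3]={B}  "aaa"
  [2..4]=∅  "aab"
  [3..5]={B}  "aba"
  [4..6]={S}  "bab"
  [5..7]={B}  "abb"
  [0..3]={S}  "baaa"
  [1..4]={B}  "aaab"
  [2..5]=∅  "aaba"
  [3..6]={B}  "abab"
  [4..7]={S}  "babb"
  [0..4]={S}  "baaab"
  [1..5]={B}  "aaaba"
  [2..6]=∅  "aabab"
  [3..7]={B}  "ababb"
  [0..5]={S}  "baaaba"
  [1..6]={B}  "aaabab"
  [2..7]=∅  "aababb"
  [0..6]={S}  "baaabab"
  [1..7]={B}  "aaababb"
  [0..7]={S}  "baaababb"

Original NTs in T[0,7] deriving "baaababb": ["S"]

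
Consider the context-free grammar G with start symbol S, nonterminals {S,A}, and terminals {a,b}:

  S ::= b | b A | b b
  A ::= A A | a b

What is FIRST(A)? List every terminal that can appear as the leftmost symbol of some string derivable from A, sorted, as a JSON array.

Compute FIRST by fixpoint:
round 1:
  A via A→a b: +{a}
  S via S→b: +{b}
  FIRST[S]={b}  FIRST[A]={a}
round 2: done
  FIRST[S]={b}  FIRST[A]={a}

FIRST(A) = ["a"]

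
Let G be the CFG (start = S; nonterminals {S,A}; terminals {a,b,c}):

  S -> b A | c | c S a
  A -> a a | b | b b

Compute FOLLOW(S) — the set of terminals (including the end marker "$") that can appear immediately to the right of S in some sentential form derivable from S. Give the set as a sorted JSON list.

Compute FIRST by fixpoint:
[1]
  A via A→a a: +{a}
  A via A→b: +{b}
  S via S→b A: +{b}
  S via S→c: +{c}
  FIRST(S)={b,c}  FIRST(A)={a,b}
[2] done
  FIRST(S)={b,c}  FIRST(A)={a,b}

FOLLOW sets:
initialize: $ ∈ FOLLOW(S)
iter 1:
  S→b A: FOLLOW(A) ⊇ FOLLOW(S) ⊇ {$}; new: +{$}
  S→c S a: FOLLOW(S) ⊇ FIRST(a) = {a}; new: +{a}
  FOLLOW[S]={$,a}  FOLLOW[A]={$}
iter 2:
  S→b A: FOLLOW(A) ⊇ FOLLOW(S) ⊇ {$,a}; new: +{a}
  FOLLOW[S]={$,a}  FOLLOW[A]={$,a}
iter 3: (no change)
  FOLLOW[S]={$,a}  FOLLOW[A]={$,a}

FOLLOW(S) = ["$", "a"]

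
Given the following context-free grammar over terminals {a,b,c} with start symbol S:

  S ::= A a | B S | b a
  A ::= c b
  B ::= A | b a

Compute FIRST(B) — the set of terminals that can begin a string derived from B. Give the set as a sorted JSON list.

FIRST iteration:
[1]
  A via A→c b: +{c}
  B via B→A: +{c}
  B via B→b a: +{b}
  S via S→A a: +{c}
  S via S→B S: +{b}
  FIRST[S]={b,c}  FIRST[A]={c}  FIRST[B]={b,c}
[2] (no change)
  FIRST[S]={b,c}  FIRST[A]={c}  FIRST[B]={b,c}

FIRST(B) = ["b", "c"]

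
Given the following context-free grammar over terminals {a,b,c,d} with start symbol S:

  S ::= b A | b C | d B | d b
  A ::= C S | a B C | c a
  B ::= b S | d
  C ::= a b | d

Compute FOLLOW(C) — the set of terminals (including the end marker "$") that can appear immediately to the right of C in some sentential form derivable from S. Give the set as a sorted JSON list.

FIRST sets, iterate to fixpoint:
pass 1:
  A via A→a B C: +{a}
  A via A→c a: +{c}
  B via B→b S: +{b}
  B via B→d: +{d}
  C via C→a b: +{a}
  C via C→d: +{d}
  S via S→b A: +{b}
  S via S→d B: +{d}
  S: {b,d}  A: {a,c}  B: {b,d}  C: {a,d}
pass 2:
  A via A→C S: +{d}
  S: {b,d}  A: {a,c,d}  B: {b,d}  C: {a,d}
pass 3: done
  S: {b,d}  A: {a,c,d}  B: {b,d}  C: {a,d}

FOLLOW sets:
seed FOLLOW(S) with $
[1]
  A→C S: FOLLOW(C) ⊇ FIRST(S) = {b,d}; new: +{b,d}
  A→a B C: FOLLOW(B) ⊇ FIRST(C) = {a,d}; new: +{a,d}
  B→b S: FOLLOW(S) ⊇ FOLLOW(B) ⊇ {a,d}; new: +{a,d}
  S→b A: FOLLOW(A) ⊇ FOLLOW(S) ⊇ {$,a,d}; new: +{$,a,d}
  S→b C: FOLLOW(C) ⊇ FOLLOW(S) ⊇ {$,a,d}; new: +{$,a}
  S→d B: FOLLOW(B) ⊇ FOLLOW(S) ⊇ {$,a,d}; new: +{$}
  FOLLOW(S)={$,a,d}  FOLLOW(A)={$,a,d}  FOLLOW(B)={$,a,d}  FOLLOW(C)={$,a,b,d}
[2] (no change)
  FOLLOW(S)={$,a,d}  FOLLOW(A)={$,a,d}  FOLLOW(B)={$,a,d}  FOLLOW(C)={$,a,b,d}

FOLLOW(C) = ["$", "a", "b", "d"]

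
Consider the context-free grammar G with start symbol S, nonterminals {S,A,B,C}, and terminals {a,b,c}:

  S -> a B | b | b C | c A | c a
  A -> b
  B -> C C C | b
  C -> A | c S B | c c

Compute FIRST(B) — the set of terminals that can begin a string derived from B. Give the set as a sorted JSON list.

Compute FIRST by fixpoint:
iter 1:
  A via A→b: +{b}
  B via B→b: +{b}
  C via C→A: +{b}
  C via C→c S B: +{c}
  S via S→a B: +{a}
  S via S→b: +{b}
  S via S→c A: +{c}
  S: {a,b,c}  A: {b}  B: {b}  C: {b,c}
iter 2:
  B via B→C C C: +{c}
  S: {a,b,c}  A: {b}  B: {b,c}  C: {b,c}
iter 3: done
  S: {a,b,c}  A: {b}  B: {b,c}  C: {b,c}

FIRST(B) = ["b", "c"]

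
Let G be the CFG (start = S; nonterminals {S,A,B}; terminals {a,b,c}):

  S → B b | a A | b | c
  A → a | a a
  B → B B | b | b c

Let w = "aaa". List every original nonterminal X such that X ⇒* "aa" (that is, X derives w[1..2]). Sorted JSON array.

Convert to CNF:
  S -> B T1 | T0 A | b | c
  A -> T0 T0 | a
  B -> B B | T1 T2 | b
  T0 -> a
  T1 -> b
  T2 -> c

Fill CYK table bottom-up, restricted to cells inside w[1..2]:
  [1..1]={A,T0}  "a"  orig:{A}
  [2..2]={A,T0}  "a"  orig:{A}
  [1..2]={A,S}  "aa"

Original NTs in T[1,2] deriving "aa": ["A", "S"]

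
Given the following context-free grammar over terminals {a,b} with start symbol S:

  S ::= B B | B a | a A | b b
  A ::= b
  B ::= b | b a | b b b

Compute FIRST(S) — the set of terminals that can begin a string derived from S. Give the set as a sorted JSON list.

FIRST sets, iterate to fixpoint:
pass 1:
  A via A→b: +{b}
  B via B→b: +{b}
  S via S→B B: +{b}
  S via S→a A: +{a}
  S: {a,b}  A: {b}  B: {b}
pass 2: done
  S: {a,b}  A: {b}  B: {b}

FIRST(S) = ["a", "b"]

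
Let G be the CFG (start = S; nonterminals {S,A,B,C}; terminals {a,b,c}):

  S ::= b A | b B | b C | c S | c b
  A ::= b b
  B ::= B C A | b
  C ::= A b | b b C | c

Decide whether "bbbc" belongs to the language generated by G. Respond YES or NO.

Convert to CNF:
  S -> T0 A | T0 B | T0 C | T1 S | T1 T0
  A -> T0 T0
  B -> B X2 | b
  C -> A T0 | T0 X3 | c
  T0 -> b
  T1 -> c
  X2 -> C A
  X3 -> T0 C

Fill CYK table bottom-up:
  cell(0,0) b: {B,T0}  orig:{B}
  cell(1,1) b: {B,T0}  orig:{B}
  cell(2,2) b: {B,T0}  orig:{B}
  cell(3,3) c: {C,T1}  orig:{C}
  cell(0,1) bb: {A,S}
  cell(1,2) bb: {A,S}
  cell(2,3) bc: {S,X3}  orig:{S}
  cell(0,2) bbb: {C,S}
  cell(1,3) bbc: {C}
  cell(0,3) bbbc: {S,X3}  orig:{S}

S ∈ T[0,3] ⇒ YES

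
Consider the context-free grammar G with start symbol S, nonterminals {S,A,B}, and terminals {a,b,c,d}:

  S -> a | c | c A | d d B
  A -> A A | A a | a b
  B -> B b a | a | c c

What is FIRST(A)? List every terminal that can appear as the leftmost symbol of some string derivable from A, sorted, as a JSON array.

FIRST sets, iterate to fixpoint:
iter 1:
  A via A→a b: +{a}
  B via B→a: +{a}
  B via B→c c: +{c}
  S via S→a: +{a}
  S via S→c: +{c}
  S via S→d d B: +{d}
  S: {a,c,d}  A: {a}  B: {a,c}
iter 2: (stable)
  S: {a,c,d}  A: {a}  B: {a,c}

FIRST(A) = ["a"]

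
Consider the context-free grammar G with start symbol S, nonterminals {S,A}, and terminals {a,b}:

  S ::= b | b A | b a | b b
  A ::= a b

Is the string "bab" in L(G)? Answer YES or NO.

CNF form of G:
  S -> T1 A | T1 T0 | T1 T1 | b
  A -> T0 T1
  T0 -> a
  T1 -> b

Fill CYK table bottom-up:
  T[0,0] 'b' = {S,T1}  orig:{S}
  T[1,1] 'a' = {T0}  orig:{}
  T[2,2] 'b' = {S,T1}  orig:{S}
  T[0,1] 'ba' = {S}
  T[1,2] 'ab' = {A}
  T[0,2] 'bab' = {S}

S ∈ T[0,2] ⇒ YES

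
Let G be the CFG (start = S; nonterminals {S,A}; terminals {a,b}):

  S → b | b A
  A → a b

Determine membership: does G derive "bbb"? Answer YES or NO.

CNF form of G:
  S -> T1 A | b
  A -> T0 T1
  T0 -> a
  T1 -> b

CYK fill:
  T[0,0] 'b' = {S,T1}  orig:{S}
  T[1,1] 'b' = {S,T1}  orig:{S}
  T[2,2] 'b' = {S,T1}  orig:{S}
  T[0,1] 'bb' = ∅
  T[1,2] 'bb' = ∅
  T[0,2] 'bbb' = ∅

S ∉ T[0,2] ⇒ NO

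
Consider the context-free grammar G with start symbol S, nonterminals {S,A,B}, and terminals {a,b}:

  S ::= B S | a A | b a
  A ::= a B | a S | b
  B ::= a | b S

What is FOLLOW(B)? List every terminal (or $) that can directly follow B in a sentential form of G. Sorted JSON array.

FIRST sets, iterate to fixpoint:
iter 1:
  A via A→a B: +{a}
  A via A→b: +{b}
  B via B→a: +{a}
  B via B→b S: +{b}
  S via S→B S: +{a,b}
  FIRST[S]={a,b}  FIRST[A]={a,b}  FIRST[B]={a,b}
iter 2: — fixpoint
  FIRST[S]={a,b}  FIRST[A]={a,b}  FIRST[B]={a,b}

FOLLOW iteration:
initialize: $ ∈ FOLLOW(S)
iter 1:
  S→B S: FOLLOW(B) ⊇ FIRST(S) = {a,b}; new: +{a,b}
  S→a A: FOLLOW(A) ⊇ FOLLOW(S) ⊇ {$}; new: +{$}
  S: {$}  A: {$}  B: {a,b}
iter 2:
  A→a B: FOLLOW(B) ⊇ FOLLOW(A) ⊇ {$}; new: +{$}
  B→b S: FOLLOW(S) ⊇ FOLLOW(B) ⊇ {$,a,b}; new: +{a,b}
  S→a A: FOLLOW(A) ⊇ FOLLOW(S) ⊇ {$,a,b}; new: +{a,b}
  S: {$,a,b}  A: {$,a,b}  B: {$,a,b}
iter 3: (no change)
  S: {$,a,b}  A: {$,a,b}  B: {$,a,b}

FOLLOW(B) = ["$", "a", "b"]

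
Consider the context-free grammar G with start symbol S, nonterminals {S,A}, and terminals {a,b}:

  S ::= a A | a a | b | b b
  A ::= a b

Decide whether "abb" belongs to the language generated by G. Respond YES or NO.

CNF form of G:
  S -> T0 A | T0 T0 | T1 T1 | b
  A -> T0 T1
  T0 -> a
  T1 -> b

CYK fill:
  T[0,0] 'a' = {T0}  orig:{}
  T[1,1] 'b' = {S,T1}  orig:{S}
  T[2,2] 'b' = {S,T1}  orig:{S}
  T[0,1] 'ab' = {A}
  T[1,2] 'bb' = {S}
  T[0,2] 'abb' = ∅

S ∉ T[0,2] ⇒ NO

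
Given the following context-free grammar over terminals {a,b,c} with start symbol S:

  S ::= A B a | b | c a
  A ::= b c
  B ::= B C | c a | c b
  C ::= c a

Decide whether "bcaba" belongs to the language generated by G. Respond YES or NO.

CNF form of G:
  S -> A X3 | T1 T2 | b
  A -> T0 T1
  B -> B C | T1 T0 | T1 T2
  C -> T1 T2
  T0 -> b
  T1 -> c
  T2 -> a
  X3 -> B T2

CYK table (by increasing span):
  T[0,0] 'b' = {S,T0}  orig:{S}
  T[1,1] 'c' = {T1}  orig:{}
  T[2,2] 'a' = {T2}  orig:{}
  T[3,3] 'b' = {S,T0}  orig:{S}
  T[4,4] 'a' = {T2}  orig:{}
  T[0,1] 'bc' = {A}
  T[1,2] 'ca' = {B,C,S}
  T[2,3] 'ab' = ∅
  T[3,4] 'ba' = ∅
  T[0,2] 'bca' = ∅
  T[1,3] 'cab' = ∅
  T[2,4] 'aba' = ∅
  T[0,3] 'bcab' = ∅
  T[1,4] 'caba' = ∅
  T[0,4] 'bcaba' = ∅

S ∉ T[0,4] ⇒ NO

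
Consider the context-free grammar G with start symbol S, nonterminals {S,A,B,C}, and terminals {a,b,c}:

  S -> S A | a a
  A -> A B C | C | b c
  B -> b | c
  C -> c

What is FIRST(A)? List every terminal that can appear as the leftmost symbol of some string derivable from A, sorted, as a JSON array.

Compute FIRST by fixpoint:
iter 1:
  A via A→b c: +{b}
  B via B→b: +{b}
  B via B→c: +{c}
  C via C→c: +{c}
  S via S→a a: +{a}
  S: {a}  A: {b}  B: {b,c}  C: {c}
iter 2:
  A via A→C: +{c}
  S: {a}  A: {b,c}  B: {b,c}  C: {c}
iter 3: (no change)
  S: {a}  A: {b,c}  B: {b,c}  C: {c}

FIRST(A) = ["b", "c"]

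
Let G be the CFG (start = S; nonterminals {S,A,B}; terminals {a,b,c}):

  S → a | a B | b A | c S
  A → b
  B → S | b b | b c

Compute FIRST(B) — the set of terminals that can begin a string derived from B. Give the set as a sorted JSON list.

Compute FIRST by fixpoint:
round 1:
  A via A→b: +{b}
  B via B→b b: +{b}
  S via S→a: +{a}
  S via S→b A: +{b}
  S via S→c S: +{c}
  FIRST(S)={a,b,c}  FIRST(A)={b}  FIRST(B)={b}
round 2:
  B via B→S: +{a,c}
  FIRST(S)={a,b,c}  FIRST(A)={b}  FIRST(B)={a,b,c}
round 3: — fixpoint
  FIRST(S)={a,b,c}  FIRST(A)={b}  FIRST(B)={a,b,c}

FIRST(B) = ["a", "b", "c"]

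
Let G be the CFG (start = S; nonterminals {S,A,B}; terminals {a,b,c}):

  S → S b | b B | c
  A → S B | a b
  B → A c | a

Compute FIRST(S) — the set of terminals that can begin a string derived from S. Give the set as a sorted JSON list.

FIRST iteration:
[1]
  A via A→a b: +{a}
  B via B→A c: +{a}
  S via S→b B: +{b}
  S via S→c: +{c}
  FIRST[S]={b,c}  FIRST[A]={a}  FIRST[B]={a}
[2]
  A via A→S B: +{b,c}
  B via B→A c: +{b,c}
  FIRST[S]={b,c}  FIRST[A]={a,b,c}  FIRST[B]={a,b,c}
[3] (stable)
  FIRST[S]={b,c}  FIRST[A]={a,b,c}  FIRST[B]={a,b,c}

FIRST(S) = ["b", "c"]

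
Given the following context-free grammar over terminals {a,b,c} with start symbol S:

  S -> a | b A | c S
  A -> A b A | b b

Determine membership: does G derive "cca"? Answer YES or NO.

CNF form of G:
  S -> T0 A | T1 S | a
  A -> A X2 | T0 T0
  T0 -> b
  T1 -> c
  X2 -> T0 A

CYK fill:
  [0..0]={T1}  "c"  orig:{}
  [1..1]={T1}  "c"  orig:{}
  [2..2]={S}  "a"
  [0..1]=∅  "cc"
  [1..2]={S}  "ca"
  [0..2]={S}  "cca"

S ∈ T[0,2] ⇒ YES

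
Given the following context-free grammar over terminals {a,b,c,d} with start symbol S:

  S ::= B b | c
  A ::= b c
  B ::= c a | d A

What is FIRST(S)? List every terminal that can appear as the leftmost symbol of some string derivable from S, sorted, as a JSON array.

Compute FIRST by fixpoint:
iter 1:
  A via A→b c: +{b}
  B via B→c a: +{c}
  B via B→d A: +{d}
  S via S→B b: +{c,d}
  FIRST[S]={c,d}  FIRST[A]={b}  FIRST[B]={c,d}
iter 2: — fixpoint
  FIRST[S]={c,d}  FIRST[A]={b}  FIRST[B]={c,d}

FIRST(S) = ["c", "d"]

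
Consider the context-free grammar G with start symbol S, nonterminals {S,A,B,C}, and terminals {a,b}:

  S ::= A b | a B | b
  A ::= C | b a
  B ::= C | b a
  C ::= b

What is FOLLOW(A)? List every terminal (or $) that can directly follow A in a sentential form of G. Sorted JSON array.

FIRST iteration:
round 1:
  A via A→b a: +{b}
  B via B→b a: +{b}
  C via C→b: +{b}
  S via S→A b: +{b}
  S via S→a B: +{a}
  FIRST[S]={a,b}  FIRST[A]={b}  FIRST[B]={b}  FIRST[C]={b}
round 2: done
  FIRST[S]={a,b}  FIRST[A]={b}  FIRST[B]={b}  FIRST[C]={b}

FOLLOW sets:
seed FOLLOW(S) with $
round 1:
  S→A b: FOLLOW(A) ⊇ FIRST(b) = {b}; new: +{b}
  S→a B: FOLLOW(B) ⊇ FOLLOW(S) ⊇ {$}; new: +{$}
  S: {$}  A: {b}  B: {$}  C: {}
round 2:
  A→C: FOLLOW(C) ⊇ FOLLOW(A) ⊇ {b}; new: +{b}
  B→C: FOLLOW(C) ⊇ FOLLOW(B) ⊇ {$}; new: +{$}
  S: {$}  A: {b}  B: {$}  C: {$,b}
round 3: (no change)
  S: {$}  A: {b}  B: {$}  C: {$,b}

FOLLOW(A) = ["b"]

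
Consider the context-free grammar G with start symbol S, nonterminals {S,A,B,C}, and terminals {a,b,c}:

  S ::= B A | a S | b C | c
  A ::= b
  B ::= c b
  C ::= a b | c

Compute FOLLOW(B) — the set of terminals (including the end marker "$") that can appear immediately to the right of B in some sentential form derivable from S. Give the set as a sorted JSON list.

Compute FIRST by fixpoint:
[1]
  A via A→b: +{b}
  B via B→c b: +{c}
  C via C→a b: +{a}
  C via C→c: +{c}
  S via S→B A: +{c}
  S via S→a S: +{a}
  S via S→b C: +{b}
  FIRST[S]={a,b,c}  FIRST[A]={b}  FIRST[B]={c}  FIRST[C]={a,c}
[2] (no change)
  FIRST[S]={a,b,c}  FIRST[A]={b}  FIRST[B]={c}  FIRST[C]={a,c}

Compute FOLLOW by fixpoint:
initialize: $ ∈ FOLLOW(S)
[1]
  S→B A: FOLLOW(B) ⊇ FIRST(A) = {b}; new: +{b}
  S→B A: FOLLOW(A) ⊇ FOLLOW(S) ⊇ {$}; new: +{$}
  S→b C: FOLLOW(C) ⊇ FOLLOW(S) ⊇ {$}; new: +{$}
  FOLLOW[S]={$}  FOLLOW[A]={$}  FOLLOW[B]={b}  FOLLOW[C]={$}
[2] — fixpoint
  FOLLOW[S]={$}  FOLLOW[A]={$}  FOLLOW[B]={b}  FOLLOW[C]={$}

FOLLOW(B) = ["b"]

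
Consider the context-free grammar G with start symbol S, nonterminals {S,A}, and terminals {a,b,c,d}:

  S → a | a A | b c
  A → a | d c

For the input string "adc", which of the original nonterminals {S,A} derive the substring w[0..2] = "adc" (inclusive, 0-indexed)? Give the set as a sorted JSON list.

Convert to CNF:
  S -> T2 A | T3 T1 | a
  A -> T0 T1 | a
  T0 -> d
  T1 -> c
  T2 -> a
  T3 -> b

CYK fill, restricted to cells inside w[0..2]:
  cell(0,0) a: {A,S,T2}  orig:{A,S}
  cell(1,1) d: {T0}  orig:{}
  cell(2,2) c: {T1}  orig:{}
  cell(0,1) ad: ∅
  cell(1,2) dc: {A}
  cell(0,2) adc: {S}

Original NTs in T[0,2] deriving "adc": ["S"]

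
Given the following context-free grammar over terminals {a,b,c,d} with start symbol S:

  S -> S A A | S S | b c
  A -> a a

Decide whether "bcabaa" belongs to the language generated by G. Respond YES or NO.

Convert to CNF:
  S -> S S | S X3 | T1 T2
  A -> T0 T0
  T0 -> a
  T1 -> b
  T2 -> c
  X3 -> A A

CYK table (by increasing span):
  cell(0,0) b: {T1}  orig:{}
  cell(1,1) c: {T2}  orig:{}
  cell(2,2) a: {T0}  orig:{}
  cell(3,3) b: {T1}  orig:{}
  cell(4,4) a: {T0}  orig:{}
  cell(5,5) a: {T0}  orig:{}
  cell(0,1) bc: {S}
  cell(1,2) ca: ∅
  cell(2,3) ab: ∅
  cell(3,4) ba: ∅
  cell(4,5) aa: {A}
  cell(0,2) bca: ∅
  cell(1,3) cab: ∅
  cell(2,4) aba: ∅
  cell(3,5) baa: ∅
  cell(0,3) bcab: ∅
  cell(1,4) caba: ∅
  cell(2,5) abaa: ∅
  cell(0,4) bcaba: ∅
  cell(1,5) cabaa: ∅
  cell(0,5) bcabaa: ∅

S ∉ T[0,5] ⇒ NO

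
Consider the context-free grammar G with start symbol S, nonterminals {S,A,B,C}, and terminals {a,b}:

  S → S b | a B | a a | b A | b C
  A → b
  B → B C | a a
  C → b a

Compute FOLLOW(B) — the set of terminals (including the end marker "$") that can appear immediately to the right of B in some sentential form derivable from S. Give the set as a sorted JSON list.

FIRST iteration:
pass 1:
  A via A→b: +{b}
  B via B→a a: +{a}
  C via C→b a: +{b}
  S via S→a B: +{a}
  S via S→b A: +{b}
  FIRST(S)={a,b}  FIRST(A)={b}  FIRST(B)={a}  FIRST(C)={b}
pass 2: — fixpoint
  FIRST(S)={a,b}  FIRST(A)={b}  FIRST(B)={a}  FIRST(C)={b}

FOLLOW iteration:
initialize: $ ∈ FOLLOW(S)
pass 1:
  B→B C: FOLLOW(B) ⊇ FIRST(C) = {b}; new: +{b}
  B→B C: FOLLOW(C) ⊇ FOLLOW(B) ⊇ {b}; new: +{b}
  S→S b: FOLLOW(S) ⊇ FIRST(b) = {b}; new: +{b}
  S→a B: FOLLOW(B) ⊇ FOLLOW(S) ⊇ {$,b}; new: +{$}
  S→b A: FOLLOW(A) ⊇ FOLLOW(S) ⊇ {$,b}; new: +{$,b}
  S→b C: FOLLOW(C) ⊇ FOLLOW(S) ⊇ {$,b}; new: +{$}
  FOLLOW[S]={$,b}  FOLLOW[A]={$,b}  FOLLOW[B]={$,b}  FOLLOW[C]={$,b}
pass 2: (stable)
  FOLLOW[S]={$,b}  FOLLOW[A]={$,b}  FOLLOW[B]={$,b}  FOLLOW[C]={$,b}

FOLLOW(B) = ["$", "b"]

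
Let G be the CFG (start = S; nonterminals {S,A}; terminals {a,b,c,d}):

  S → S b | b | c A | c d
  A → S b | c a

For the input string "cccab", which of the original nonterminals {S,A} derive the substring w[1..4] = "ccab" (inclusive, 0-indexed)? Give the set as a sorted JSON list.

Convert to CNF:
  S -> S T0 | T1 A | T1 T3 | b
  A -> S T0 | T1 T2
  T0 -> b
  T1 -> c
  T2 -> a
  T3 -> d

CYK table (by increasing span) (cells [i..j] with 1 ≤ i ≤ j ≤ 4 only):
  cell(1,1) c: {T1}  orig:{}
  cell(2,2) c: {T1}  orig:{}
  cell(3,3) a: {T2}  orig:{}
  cell(4,4) b: {S,T0}  orig:{S}
  cell(1,2) cc: ∅
  cell(2,3) ca: {A}
  cell(3,4) ab: ∅
  cell(1,3) cca: {S}
  cell(2,4) cab: ∅
  cell(1,4) ccab: {A,S}

Original NTs in T[1,4] deriving "ccab": ["A", "S"]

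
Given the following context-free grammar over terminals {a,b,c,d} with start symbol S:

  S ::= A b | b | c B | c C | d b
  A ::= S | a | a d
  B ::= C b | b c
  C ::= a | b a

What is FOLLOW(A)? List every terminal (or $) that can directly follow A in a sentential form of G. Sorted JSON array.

FIRST iteration:
round 1:
  A via A→a: +{a}
  B via B→b c: +{b}
  C via C→a: +{a}
  C via C→b a: +{b}
  S via S→A b: +{a}
  S via S→b: +{b}
  S via S→c B: +{c}
  S via S→d b: +{d}
  FIRST[S]={a,b,c,d}  FIRST[A]={a}  FIRST[B]={b}  FIRST[C]={a,b}
round 2:
  A via A→S: +{b,c,d}
  B via B→C b: +{a}
  FIRST[S]={a,b,c,d}  FIRST[A]={a,b,c,d}  FIRST[B]={a,b}  FIRST[C]={a,b}
round 3: done
  FIRST[S]={a,b,c,d}  FIRST[A]={a,b,c,d}  FIRST[B]={a,b}  FIRST[C]={a,b}

Compute FOLLOW by fixpoint:
FOLLOW(S) := {$}
[1]
  B→C b: FOLLOW(C) ⊇ FIRST(b) = {b}; new: +{b}
  S→A b: FOLLOW(A) ⊇ FIRST(b) = {b}; new: +{b}
  S→c B: FOLLOW(B) ⊇ FOLLOW(S) ⊇ {$}; new: +{$}
  S→c C: FOLLOW(C) ⊇ FOLLOW(S) ⊇ {$}; new: +{$}
  FOLLOW(S)={$}  FOLLOW(A)={b}  FOLLOW(B)={$}  FOLLOW(C)={$,b}
[2]
  A→S: FOLLOW(S) ⊇ FOLLOW(A) ⊇ {b}; new: +{b}
  S→c B: FOLLOW(B) ⊇ FOLLOW(S) ⊇ {$,b}; new: +{b}
  FOLLOW(S)={$,b}  FOLLOW(A)={b}  FOLLOW(B)={$,b}  FOLLOW(C)={$,b}
[3] (stable)
  FOLLOW(S)={$,b}  FOLLOW(A)={b}  FOLLOW(B)={$,b}  FOLLOW(C)={$,b}

FOLLOW(A) = ["b"]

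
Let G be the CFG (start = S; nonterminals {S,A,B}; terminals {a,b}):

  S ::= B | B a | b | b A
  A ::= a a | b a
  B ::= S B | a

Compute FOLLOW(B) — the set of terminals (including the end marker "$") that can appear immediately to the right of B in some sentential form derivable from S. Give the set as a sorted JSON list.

FIRST sets, iterate to fixpoint:
round 1:
  A via A→a a: +{a}
  A via A→b a: +{b}
  B via B→a: +{a}
  S via S→B: +{a}
  S via S→b: +{b}
  S: {a,b}  A: {a,b}  B: {a}
round 2:
  B via B→S B: +{b}
  S: {a,b}  A: {a,b}  B: {a,b}
round 3: — fixpoint
  S: {a,b}  A: {a,b}  B: {a,b}

FOLLOW sets:
initialize: $ ∈ FOLLOW(S)
iter 1:
  B→S B: FOLLOW(S) ⊇ FIRST(B) = {a,b}; new: +{a,b}
  S→B: FOLLOW(B) ⊇ FOLLOW(S) ⊇ {$,a,b}; new: +{$,a,b}
  S→b A: FOLLOW(A) ⊇ FOLLOW(S) ⊇ {$,a,b}; new: +{$,a,b}
  FOLLOW[S]={$,a,b}  FOLLOW[A]={$,a,b}  FOLLOW[B]={$,a,b}
iter 2: done
  FOLLOW[S]={$,a,b}  FOLLOW[A]={$,a,b}  FOLLOW[B]={$,a,b}

FOLLOW(B) = ["$", "a", "b"]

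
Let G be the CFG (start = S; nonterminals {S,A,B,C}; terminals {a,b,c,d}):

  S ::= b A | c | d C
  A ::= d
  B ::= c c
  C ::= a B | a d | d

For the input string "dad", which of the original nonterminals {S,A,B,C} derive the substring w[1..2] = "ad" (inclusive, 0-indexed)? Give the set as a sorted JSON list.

Convert to CNF:
  S -> T2 C | T3 A | c
  A -> d
  B -> T0 T0
  C -> T1 B | T1 T2 | d
  T0 -> c
  T1 -> a
  T2 -> d
  T3 -> b

CYK fill (cells [i..j] with 1 ≤ i ≤ j ≤ 2 only):
  T[1,1] 'a' = {T1}  orig:{}
  T[2,2] 'd' = {A,C,T2}  orig:{A,C}
  T[1,2] 'ad' = {C}

Original NTs in T[1,2] deriving "ad": ["C"]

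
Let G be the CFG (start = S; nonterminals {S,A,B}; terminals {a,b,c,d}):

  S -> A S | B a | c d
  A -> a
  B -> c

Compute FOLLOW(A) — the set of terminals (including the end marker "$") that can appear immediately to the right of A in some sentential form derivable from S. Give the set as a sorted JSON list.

FIRST iteration:
[1]
  A via A→a: +{a}
  B via B→c: +{c}
  S via S→A S: +{a}
  S via S→B a: +{c}
  FIRST(S)={a,c}  FIRST(A)={a}  FIRST(B)={c}
[2] (no change)
  FIRST(S)={a,c}  FIRST(A)={a}  FIRST(B)={c}

Compute FOLLOW by fixpoint:
initialize: $ ∈ FOLLOW(S)
iter 1:
  S→A S: FOLLOW(A) ⊇ FIRST(S) = {a,c}; new: +{a,c}
  S→B a: FOLLOW(B) ⊇ FIRST(a) = {a}; new: +{a}
  FOLLOW[S]={$}  FOLLOW[A]={a,c}  FOLLOW[B]={a}
iter 2: (no change)
  FOLLOW[S]={$}  FOLLOW[A]={a,c}  FOLLOW[B]={a}

FOLLOW(A) = ["a", "c"]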